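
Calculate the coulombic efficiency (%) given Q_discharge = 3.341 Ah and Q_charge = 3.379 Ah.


Coulombic efficiency = 3.341/3.379 * 100% = 98.88%

98.88%


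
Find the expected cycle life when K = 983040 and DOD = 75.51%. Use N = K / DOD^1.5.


Step 1: DOD^1.5 = 75.51^1.5 = 656.16
Step 2: N = 983040 / 656.16 = 1498 cycles

1498 cycles


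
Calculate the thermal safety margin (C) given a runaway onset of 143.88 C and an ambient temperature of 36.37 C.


Safety margin = 143.88 C - 36.37 C = 107.51 C

107.51 C


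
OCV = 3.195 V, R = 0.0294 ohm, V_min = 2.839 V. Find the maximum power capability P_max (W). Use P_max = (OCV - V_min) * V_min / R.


dV = OCV - V_min = 0.356 V (so I_max = dV / R)
P_max = dV * V_min / R = 0.356 * 2.839 / 0.0294 = 34.38 W

34.38 W


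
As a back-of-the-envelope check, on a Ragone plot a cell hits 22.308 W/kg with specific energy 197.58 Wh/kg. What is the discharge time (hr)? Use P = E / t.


t = E / P = 197.58 / 22.308 = 8.857 hr

8.857 hr


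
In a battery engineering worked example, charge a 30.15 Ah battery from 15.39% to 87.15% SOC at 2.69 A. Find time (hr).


delta_Ah = 30.15 * (87.15 - 15.39) / 100 = 21.636 Ah
t = delta_Ah / I = 21.636 / 2.69 = 8.043 hr

8.043 hr


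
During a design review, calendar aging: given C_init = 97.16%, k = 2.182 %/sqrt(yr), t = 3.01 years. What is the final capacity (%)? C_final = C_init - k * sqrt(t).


Step 1: sqrt(3.01 yr) = 1.7349
Step 2: drop = 2.182 * 1.7349 = 3.7856
Step 3: C_final = 97.16 - 3.7856 = 93.37%

93.37%


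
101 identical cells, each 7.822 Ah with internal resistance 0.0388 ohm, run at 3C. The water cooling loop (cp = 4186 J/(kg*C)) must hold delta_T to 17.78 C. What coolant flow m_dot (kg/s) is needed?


Step 1: I = 3 * 7.822 = 23.466 A
Step 2: Q_cell = I^2 * R = 23.466^2 * 0.0388 = 21.365 W
Step 3: Q_total = 101 * 21.365 = 2157.9 W
Step 4: m_dot = Q_total / (cp * dT) = 2157.9 / (4186 * 17.78) = 0.02899 kg/s

0.02899 kg/s


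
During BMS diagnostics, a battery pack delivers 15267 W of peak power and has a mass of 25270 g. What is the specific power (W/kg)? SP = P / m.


Convert: m = 25270 g = 25.27 kg
SP = P / m = 15267 / 25.27 = 604.2 W/kg

604.2 W/kg


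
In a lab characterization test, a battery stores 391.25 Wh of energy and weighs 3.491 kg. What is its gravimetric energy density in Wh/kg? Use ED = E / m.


ED = E / m = 391.25 / 3.491 = 112.1 Wh/kg

112.1 Wh/kg


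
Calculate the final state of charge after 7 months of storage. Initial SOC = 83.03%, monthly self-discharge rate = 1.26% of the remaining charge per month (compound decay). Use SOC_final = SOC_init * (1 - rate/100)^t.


decay = (1 - 1.26/100)^7 = 0.91506
SOC_final = 83.03 * 0.91506 = 75.98%

75.98%


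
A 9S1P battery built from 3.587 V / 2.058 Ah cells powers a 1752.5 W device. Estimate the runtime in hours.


Step 1: E_pack = Ns * V_cell * Np * C_cell = 9 * 3.587 * 1 * 2.058 = 66.438 Wh
Step 2: t = E_pack / P = 66.438 / 1752.5 = 0.03791 hr

0.03791 hr


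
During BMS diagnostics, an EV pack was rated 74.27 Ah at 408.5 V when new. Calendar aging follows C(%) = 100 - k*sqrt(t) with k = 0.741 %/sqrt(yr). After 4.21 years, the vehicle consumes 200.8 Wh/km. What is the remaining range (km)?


Step 1: capacity retention = 100 - 0.741 * sqrt(4.21) = 100 - 0.741 * 2.0518 = 98.48%
Step 2: C_now = 74.27 * 98.48/100 = 73.141 Ah
Step 3: E_pack = V * C_now = 408.5 * 73.141 = 29878 Wh
Step 4: range = E_pack / consumption = 29878 / 200.8 = 148.8 km

148.8 km


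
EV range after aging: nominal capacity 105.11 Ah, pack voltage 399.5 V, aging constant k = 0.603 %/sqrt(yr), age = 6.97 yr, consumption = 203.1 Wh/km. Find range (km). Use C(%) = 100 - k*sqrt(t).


Step 1: capacity retention = 100 - 0.603 * sqrt(6.97) = 100 - 0.603 * 2.6401 = 98.408%
Step 2: C_now = 105.11 * 98.408/100 = 103.44 Ah
Step 3: E_pack = V * C_now = 399.5 * 103.44 = 41324 Wh
Step 4: range = E_pack / consumption = 41324 / 203.1 = 203.5 km

203.5 km


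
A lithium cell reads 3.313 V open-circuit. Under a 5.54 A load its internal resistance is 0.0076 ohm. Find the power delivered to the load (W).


Step 1: V_terminal = OCV - I*R = 3.313 - 5.54 * 0.0076 = 3.2709 V
Step 2: P_out = V_terminal * I = 3.2709 * 5.54 = 18.12 W

18.12 W


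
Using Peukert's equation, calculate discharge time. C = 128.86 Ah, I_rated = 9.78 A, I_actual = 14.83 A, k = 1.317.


t_rated = C / I_rated = 128.86 / 9.78 = 13.176 hr
(I_rated/I)^k = (0.65947)^1.317 = 0.57794
t = t_rated * (I_rated/I)^k = 13.176 * 0.57794 = 7.615 hr

7.615 hr


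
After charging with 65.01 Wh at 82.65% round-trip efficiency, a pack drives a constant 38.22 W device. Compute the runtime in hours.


Step 1: E_discharge = eta/100 * E_charge = 82.65/100 * 65.01 = 53.731 Wh
Step 2: t = E_discharge / P = 53.731 / 38.22 = 1.406 hr

1.406 hr


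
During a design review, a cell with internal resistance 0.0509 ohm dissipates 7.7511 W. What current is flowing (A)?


I = sqrt(Q / R) = sqrt(7.7511 / 0.0509) = sqrt(152.28) = 12.34 A

12.34 A


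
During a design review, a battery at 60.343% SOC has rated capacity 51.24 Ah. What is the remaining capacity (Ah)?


remaining = SOC / 100 * total = 60.343 / 100 * 51.24 = 30.92 Ah

30.92 Ah


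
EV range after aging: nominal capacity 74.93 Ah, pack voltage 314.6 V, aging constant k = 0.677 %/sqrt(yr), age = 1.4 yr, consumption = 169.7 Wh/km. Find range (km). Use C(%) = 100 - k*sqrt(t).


Step 1: capacity retention = 100 - 0.677 * sqrt(1.4) = 100 - 0.677 * 1.1832 = 99.199%
Step 2: C_now = 74.93 * 99.199/100 = 74.33 Ah
Step 3: E_pack = V * C_now = 314.6 * 74.33 = 23384 Wh
Step 4: range = E_pack / consumption = 23384 / 169.7 = 137.8 km

137.8 km


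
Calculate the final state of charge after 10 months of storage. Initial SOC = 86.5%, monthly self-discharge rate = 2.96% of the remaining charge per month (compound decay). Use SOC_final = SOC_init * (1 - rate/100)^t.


decay = (1 - 2.96/100)^10 = 0.74047
SOC_final = 86.5 * 0.74047 = 64.05%

64.05%


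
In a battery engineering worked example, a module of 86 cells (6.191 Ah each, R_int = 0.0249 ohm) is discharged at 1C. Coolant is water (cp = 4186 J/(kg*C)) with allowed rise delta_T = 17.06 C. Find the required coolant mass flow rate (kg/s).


Step 1: I = 1 * 6.191 = 6.191 A
Step 2: Q_cell = I^2 * R = 6.191^2 * 0.0249 = 0.95438 W
Step 3: Q_total = 86 * 0.95438 = 82.077 W
Step 4: m_dot = Q_total / (cp * dT) = 82.077 / (4186 * 17.06) = 0.001149 kg/s

0.001149 kg/s


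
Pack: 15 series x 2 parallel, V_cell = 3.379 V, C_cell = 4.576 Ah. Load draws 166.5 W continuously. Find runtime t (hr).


Step 1: E_pack = Ns * V_cell * Np * C_cell = 15 * 3.379 * 2 * 4.576 = 463.87 Wh
Step 2: t = E_pack / P = 463.87 / 166.5 = 2.786 hr

2.786 hr


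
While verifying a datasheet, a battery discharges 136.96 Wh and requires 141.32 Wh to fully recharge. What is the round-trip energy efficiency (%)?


eta_e = E_dis / E_chg * 100 = 136.96 / 141.32 * 100 = 96.91%

96.91%


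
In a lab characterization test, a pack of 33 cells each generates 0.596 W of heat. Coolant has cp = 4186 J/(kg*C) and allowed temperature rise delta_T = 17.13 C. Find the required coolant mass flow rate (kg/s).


Q_total = 33 * 0.596 = 19.668 W
m_dot = Q_total / (cp * dT) = 19.668 / (4186 * 17.13) = 2.743e-04 kg/s

2.743e-04 kg/s


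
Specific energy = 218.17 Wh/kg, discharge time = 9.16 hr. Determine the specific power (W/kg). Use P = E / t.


P_specific = E / t = 218.17 / 9.16 = 23.82 W/kg

23.82 W/kg


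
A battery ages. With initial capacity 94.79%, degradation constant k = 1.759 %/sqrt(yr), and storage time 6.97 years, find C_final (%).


sqrt(t) = sqrt(6.97) = 2.6401
C_final = 94.79 - 1.759 * 2.6401 = 90.15%

90.15%


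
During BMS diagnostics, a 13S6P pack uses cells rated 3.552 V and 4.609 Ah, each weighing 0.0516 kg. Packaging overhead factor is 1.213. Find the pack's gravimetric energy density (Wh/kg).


Step 1: V_pack = 13 * 3.552 = 46.176 V
Step 2: C_pack = 6 * 4.609 = 27.654 Ah
Step 3: E_pack = V_pack * C_pack = 46.176 * 27.654 = 1277 Wh
Step 4: m_pack = 13 * 6 * 0.0516 * 1.213 = 4.8821 kg
Step 5: ED = E_pack / m_pack = 1277 / 4.8821 = 261.6 Wh/kg

261.6 Wh/kg


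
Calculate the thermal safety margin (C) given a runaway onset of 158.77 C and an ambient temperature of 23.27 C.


margin = T_onset - T_ambient = 158.77 - 23.27 = 135.5 C

135.5 C


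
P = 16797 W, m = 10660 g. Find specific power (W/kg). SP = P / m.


Convert: m = 10660 g = 10.66 kg
SP = P / m = 16797 / 10.66 = 1576 W/kg

1576 W/kg


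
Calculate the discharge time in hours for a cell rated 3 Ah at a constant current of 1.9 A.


Runtime = 3 Ah / 1.9 A = 1.579 hr

1.579 hr


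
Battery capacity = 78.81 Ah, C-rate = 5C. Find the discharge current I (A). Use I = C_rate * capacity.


At 5C: I = 5 * 78.81 Ah = 394.05 A

394.05 A


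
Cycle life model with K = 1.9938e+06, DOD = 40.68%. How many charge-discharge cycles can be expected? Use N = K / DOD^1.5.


DOD^1.5 = 259.46
N = K / DOD^1.5 = 1.9938e+06 / 259.46 = 7684

7684 cycles


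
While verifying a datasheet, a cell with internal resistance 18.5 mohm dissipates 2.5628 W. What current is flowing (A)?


Convert: R = 18.5 mohm = 0.0185 ohm
I = sqrt(Q / R) = sqrt(2.5628 / 0.0185) = sqrt(138.53) = 11.77 A

11.77 A


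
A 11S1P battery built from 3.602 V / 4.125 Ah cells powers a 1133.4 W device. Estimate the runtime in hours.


Step 1: E_pack = Ns * V_cell * Np * C_cell = 11 * 3.602 * 1 * 4.125 = 163.44 Wh
Step 2: t = E_pack / P = 163.44 / 1133.4 = 0.1442 hr

0.1442 hr


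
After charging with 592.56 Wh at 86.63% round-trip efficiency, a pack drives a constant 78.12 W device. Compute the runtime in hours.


Step 1: E_discharge = eta/100 * E_charge = 86.63/100 * 592.56 = 513.33 Wh
Step 2: t = E_discharge / P = 513.33 / 78.12 = 6.571 hr

6.571 hr


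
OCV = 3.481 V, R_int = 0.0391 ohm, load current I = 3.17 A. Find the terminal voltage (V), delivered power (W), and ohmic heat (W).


Step 1: V_terminal = OCV - I*R = 3.481 - 3.17 * 0.0391 = 3.3571 V
Step 2: P_out = V_terminal * I = 3.3571 * 3.17 = 10.64 W
Step 3: Q = I^2 * R = 3.17^2 * 0.0391 = 0.3929 W

V=3.3571 V, P=10.64 W, Q=0.3929 W


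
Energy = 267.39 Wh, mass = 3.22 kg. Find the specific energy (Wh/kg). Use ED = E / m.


Specific energy = 267.39 Wh / 3.22 kg = 83.04 Wh/kg

83.04 Wh/kg


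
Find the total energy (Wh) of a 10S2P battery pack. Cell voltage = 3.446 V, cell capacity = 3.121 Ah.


E = Ns * Vcell * Np * Ccell = 10 * 3.446 * 2 * 3.121 = 215.1 Wh

215.1 Wh


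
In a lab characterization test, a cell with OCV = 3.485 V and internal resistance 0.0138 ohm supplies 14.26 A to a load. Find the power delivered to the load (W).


Step 1: V_terminal = OCV - I*R = 3.485 - 14.26 * 0.0138 = 3.2882 V
Step 2: P_out = V_terminal * I = 3.2882 * 14.26 = 46.89 W

46.89 W


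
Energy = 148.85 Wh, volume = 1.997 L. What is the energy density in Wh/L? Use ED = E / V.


ED = E / V = 148.85 / 1.997 = 74.54 Wh/L

74.54 Wh/L


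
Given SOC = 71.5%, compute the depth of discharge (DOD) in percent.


DOD = 100 - SOC = 100 - 71.5 = 28.5%

28.5%


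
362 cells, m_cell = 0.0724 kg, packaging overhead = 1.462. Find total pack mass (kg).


m_pack = n * m_cell * overhead = 362 * 0.0724 * 1.462 = 38.32 kg

38.32 kg


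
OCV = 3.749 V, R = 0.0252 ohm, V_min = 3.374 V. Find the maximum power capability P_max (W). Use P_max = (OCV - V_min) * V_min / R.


dV = OCV - V_min = 0.375 V (so I_max = dV / R)
P_max = dV * V_min / R = 0.375 * 3.374 / 0.0252 = 50.21 W

50.21 W


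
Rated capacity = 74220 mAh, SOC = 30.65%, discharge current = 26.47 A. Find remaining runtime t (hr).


Convert: C_total = 74220 mAh = 74.22 Ah
Step 1: remaining = SOC/100 * C_total = 30.65/100 * 74.22 = 22.748 Ah
Step 2: t = remaining / I = 22.748 / 26.47 = 0.8594 hr

0.8594 hr


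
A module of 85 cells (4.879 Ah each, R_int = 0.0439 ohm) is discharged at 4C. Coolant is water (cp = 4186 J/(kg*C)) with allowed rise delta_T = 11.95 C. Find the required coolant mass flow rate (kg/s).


Step 1: I = 4 * 4.879 = 19.516 A
Step 2: Q_cell = I^2 * R = 19.516^2 * 0.0439 = 16.72 W
Step 3: Q_total = 85 * 16.72 = 1421.2 W
Step 4: m_dot = Q_total / (cp * dT) = 1421.2 / (4186 * 11.95) = 0.02841 kg/s

0.02841 kg/s


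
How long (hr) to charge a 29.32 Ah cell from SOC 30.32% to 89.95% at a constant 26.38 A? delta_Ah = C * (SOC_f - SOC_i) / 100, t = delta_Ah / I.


delta_Ah = 29.32 * (89.95 - 30.32) / 100 = 17.484 Ah
t = delta_Ah / I = 17.484 / 26.38 = 0.6628 hr

0.6628 hr


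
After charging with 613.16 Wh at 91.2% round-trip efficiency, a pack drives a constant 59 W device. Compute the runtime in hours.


Step 1: E_discharge = eta/100 * E_charge = 91.2/100 * 613.16 = 559.2 Wh
Step 2: t = E_discharge / P = 559.2 / 59 = 9.478 hr

9.478 hr


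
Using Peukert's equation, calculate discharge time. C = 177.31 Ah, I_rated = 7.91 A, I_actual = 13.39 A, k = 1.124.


Step 1: t_rated = C / I_rated = 177.31 / 7.91 = 22.416 hr
Step 2: ratio = 7.91 / 13.39 = 0.59074
Step 3: ratio^k = 0.59074^1.124 = 0.55341
Step 4: t = t_rated * ratio^k = 22.416 * 0.55341 = 12.41 hr

12.41 hr


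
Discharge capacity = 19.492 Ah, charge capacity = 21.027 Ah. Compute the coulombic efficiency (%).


Coulombic efficiency = 19.492/21.027 * 100% = 92.70%

92.70%


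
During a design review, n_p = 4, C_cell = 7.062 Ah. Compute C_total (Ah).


Parallel capacities add: 4 * 7.062 Ah = 28.248 Ah

28.248 Ah


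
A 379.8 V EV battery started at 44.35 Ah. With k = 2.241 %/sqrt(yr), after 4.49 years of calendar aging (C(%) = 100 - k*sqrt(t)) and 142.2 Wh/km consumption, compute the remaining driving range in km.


Step 1: capacity retention = 100 - 2.241 * sqrt(4.49) = 100 - 2.241 * 2.119 = 95.251%
Step 2: C_now = 44.35 * 95.251/100 = 42.244 Ah
Step 3: E_pack = V * C_now = 379.8 * 42.244 = 16044 Wh
Step 4: range = E_pack / consumption = 16044 / 142.2 = 112.8 km

112.8 km


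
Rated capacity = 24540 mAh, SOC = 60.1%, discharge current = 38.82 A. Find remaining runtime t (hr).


Convert: C_total = 24540 mAh = 24.54 Ah
Step 1: remaining = SOC/100 * C_total = 60.1/100 * 24.54 = 14.749 Ah
Step 2: t = remaining / I = 14.749 / 38.82 = 0.3799 hr

0.3799 hr


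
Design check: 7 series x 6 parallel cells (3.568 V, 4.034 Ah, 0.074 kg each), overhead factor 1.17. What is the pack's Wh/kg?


Step 1: V_pack = 7 * 3.568 = 24.976 V
Step 2: C_pack = 6 * 4.034 = 24.204 Ah
Step 3: E_pack = V_pack * C_pack = 24.976 * 24.204 = 604.52 Wh
Step 4: m_pack = 7 * 6 * 0.074 * 1.17 = 3.6364 kg
Step 5: ED = E_pack / m_pack = 604.52 / 3.6364 = 166.2 Wh/kg

166.2 Wh/kg


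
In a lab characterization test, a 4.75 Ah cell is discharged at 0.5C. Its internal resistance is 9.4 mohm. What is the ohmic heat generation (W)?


Convert: R = 9.4 mohm = 0.0094 ohm
Step 1: I = C_rate * capacity = 0.5 * 4.75 = 2.375 A
Step 2: Q = I^2 * R = 2.375^2 * 0.0094 = 5.6406 * 0.0094 = 0.05302 W

0.05302 W


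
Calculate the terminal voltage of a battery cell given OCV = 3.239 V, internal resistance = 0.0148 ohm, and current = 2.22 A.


IR drop = 2.22 * 0.0148 = 0.032856 V
V = 3.239 - 0.032856 = 3.206 V

3.206 V


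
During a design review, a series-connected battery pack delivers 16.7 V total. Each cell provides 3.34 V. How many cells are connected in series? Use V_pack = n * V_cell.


Rearranging: n = V_pack / V_cell = 16.7 / 3.34 = 5 cells

5


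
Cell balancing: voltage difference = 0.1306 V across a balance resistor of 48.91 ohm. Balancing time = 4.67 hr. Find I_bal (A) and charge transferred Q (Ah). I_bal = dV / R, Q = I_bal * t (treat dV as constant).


First, Ohm's law: I_bal = 0.1306 V / 48.91 ohm = 0.0026702 A
Then Q = I * t = 0.0026702 A * 4.67 hr = 0.01247 Ah

I=0.0026702 A, Q=0.01247 Ah


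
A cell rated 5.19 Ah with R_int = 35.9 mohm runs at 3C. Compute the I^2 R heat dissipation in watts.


Convert: R = 35.9 mohm = 0.0359 ohm
Step 1: I = C_rate * capacity = 3 * 5.19 = 15.57 A
Step 2: Q = I^2 * R = 15.57^2 * 0.0359 = 242.42 * 0.0359 = 8.703 W

8.703 W


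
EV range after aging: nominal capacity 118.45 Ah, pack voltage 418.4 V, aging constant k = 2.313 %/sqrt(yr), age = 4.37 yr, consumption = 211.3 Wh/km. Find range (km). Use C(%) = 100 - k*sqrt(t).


Step 1: capacity retention = 100 - 2.313 * sqrt(4.37) = 100 - 2.313 * 2.0905 = 95.165%
Step 2: C_now = 118.45 * 95.165/100 = 112.72 Ah
Step 3: E_pack = V * C_now = 418.4 * 112.72 = 47162 Wh
Step 4: range = E_pack / consumption = 47162 / 211.3 = 223.2 km

223.2 km


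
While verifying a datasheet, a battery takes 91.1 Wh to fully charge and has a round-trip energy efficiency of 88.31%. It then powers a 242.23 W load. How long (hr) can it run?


Step 1: E_discharge = eta/100 * E_charge = 88.31/100 * 91.1 = 80.45 Wh
Step 2: t = E_discharge / P = 80.45 / 242.23 = 0.3321 hr

0.3321 hr


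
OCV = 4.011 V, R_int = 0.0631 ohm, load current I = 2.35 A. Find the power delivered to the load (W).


Step 1: V_terminal = OCV - I*R = 4.011 - 2.35 * 0.0631 = 3.8627 V
Step 2: P_out = V_terminal * I = 3.8627 * 2.35 = 9.077 W

9.077 W


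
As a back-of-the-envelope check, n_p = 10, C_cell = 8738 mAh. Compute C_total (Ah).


Convert: C_cell = 8738 mAh = 8.738 Ah
C_total = 10 * 8.738 = 87.38 Ah

87.38 Ah


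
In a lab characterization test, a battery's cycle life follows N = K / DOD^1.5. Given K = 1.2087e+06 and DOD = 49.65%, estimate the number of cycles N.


DOD^1.5 = 349.85
N = K / DOD^1.5 = 1.2087e+06 / 349.85 = 3455

3455 cycles


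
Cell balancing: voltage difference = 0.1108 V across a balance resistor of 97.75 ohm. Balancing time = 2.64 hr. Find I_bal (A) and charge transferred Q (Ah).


I_bal = dV / R = 0.1108 / 97.75 = 0.0011335 A
Q = I_bal * t = 0.0011335 * 2.64 = 0.002992 Ah

I=0.0011335 A, Q=0.002992 Ah


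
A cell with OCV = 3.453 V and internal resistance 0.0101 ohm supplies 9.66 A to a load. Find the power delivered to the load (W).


Step 1: V_terminal = OCV - I*R = 3.453 - 9.66 * 0.0101 = 3.3554 V
Step 2: P_out = V_terminal * I = 3.3554 * 9.66 = 32.41 W

32.41 W


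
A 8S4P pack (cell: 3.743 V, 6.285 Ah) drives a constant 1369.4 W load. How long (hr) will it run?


Step 1: E_pack = Ns * V_cell * Np * C_cell = 8 * 3.743 * 4 * 6.285 = 752.79 Wh
Step 2: t = E_pack / P = 752.79 / 1369.4 = 0.5497 hr

0.5497 hr


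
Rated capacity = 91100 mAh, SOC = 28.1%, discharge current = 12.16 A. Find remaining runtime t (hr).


Convert: C_total = 91100 mAh = 91.1 Ah
Step 1: remaining = SOC/100 * C_total = 28.1/100 * 91.1 = 25.599 Ah
Step 2: t = remaining / I = 25.599 / 12.16 = 2.105 hr

2.105 hr


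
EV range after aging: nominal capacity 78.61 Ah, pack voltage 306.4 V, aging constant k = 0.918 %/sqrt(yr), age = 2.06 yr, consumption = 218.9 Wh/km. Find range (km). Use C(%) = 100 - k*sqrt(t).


Step 1: capacity retention = 100 - 0.918 * sqrt(2.06) = 100 - 0.918 * 1.4353 = 98.682%
Step 2: C_now = 78.61 * 98.682/100 = 77.574 Ah
Step 3: E_pack = V * C_now = 306.4 * 77.574 = 23769 Wh
Step 4: range = E_pack / consumption = 23769 / 218.9 = 108.6 km

108.6 km


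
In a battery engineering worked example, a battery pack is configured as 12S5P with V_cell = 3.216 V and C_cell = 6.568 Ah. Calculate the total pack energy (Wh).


E = Ns * Vcell * Np * Ccell = 12 * 3.216 * 5 * 6.568 = 1267 Wh

1267 Wh


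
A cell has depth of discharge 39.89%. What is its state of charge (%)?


SOC = 100 - DOD = 100 - 39.89 = 60.11%

60.11%


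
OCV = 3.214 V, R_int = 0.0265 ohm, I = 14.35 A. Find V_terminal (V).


IR drop = 14.35 * 0.0265 = 0.38028 V
V = 3.214 - 0.38028 = 2.834 V

2.834 V


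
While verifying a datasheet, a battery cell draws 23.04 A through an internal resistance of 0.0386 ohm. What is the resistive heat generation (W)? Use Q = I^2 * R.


I^2 = 530.84
Q = 530.84 * 0.0386 = 20.49 W

20.49 W


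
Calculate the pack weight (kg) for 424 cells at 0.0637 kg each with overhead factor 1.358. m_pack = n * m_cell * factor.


Cell mass sum = 424 * 0.0637 = 27.009 kg
With overhead 1.358: m_pack = 27.009 * 1.358 = 36.68 kg

36.68 kg


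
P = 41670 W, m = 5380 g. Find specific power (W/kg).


Convert: m = 5380 g = 5.38 kg
Specific power = 41670 W / 5.38 kg = 7745 W/kg

7745 W/kg


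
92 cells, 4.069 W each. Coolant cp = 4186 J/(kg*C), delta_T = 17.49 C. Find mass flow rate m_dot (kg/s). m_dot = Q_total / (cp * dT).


Q_total = 92 * 4.069 = 374.35 W
m_dot = Q_total / (cp * dT) = 374.35 / (4186 * 17.49) = 0.005113 kg/s

0.005113 kg/s


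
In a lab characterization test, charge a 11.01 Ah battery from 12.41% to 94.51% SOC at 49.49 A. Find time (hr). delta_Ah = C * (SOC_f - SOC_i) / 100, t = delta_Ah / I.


delta_Ah = 11.01 * (94.51 - 12.41) / 100 = 9.0392 Ah
t = delta_Ah / I = 9.0392 / 49.49 = 0.1826 hr

0.1826 hr


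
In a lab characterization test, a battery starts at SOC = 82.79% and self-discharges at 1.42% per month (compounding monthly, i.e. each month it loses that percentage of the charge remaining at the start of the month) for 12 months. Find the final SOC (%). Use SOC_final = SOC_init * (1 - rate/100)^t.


Monthly retention factor = 1 - 1.42/100 = 0.9858
Over 12 months: factor^12 = 0.8423
SOC_final = 82.79 * 0.8423 = 69.73%

69.73%


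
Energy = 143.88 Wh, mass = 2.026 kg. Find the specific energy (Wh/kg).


ED = E / m = 143.88 / 2.026 = 71.02 Wh/kg

71.02 Wh/kg


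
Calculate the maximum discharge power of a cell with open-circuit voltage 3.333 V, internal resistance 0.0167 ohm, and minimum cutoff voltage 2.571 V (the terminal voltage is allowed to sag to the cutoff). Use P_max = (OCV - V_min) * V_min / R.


P_max = (OCV - V_min) * V_min / R = (3.333 - 2.571) * 2.571 / 0.0167 = 0.762 * 2.571 / 0.0167 = 117.3 W

117.3 W


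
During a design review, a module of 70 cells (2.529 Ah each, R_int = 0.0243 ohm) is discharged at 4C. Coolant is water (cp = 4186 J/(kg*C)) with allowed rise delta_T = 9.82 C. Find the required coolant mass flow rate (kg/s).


Step 1: I = 4 * 2.529 = 10.116 A
Step 2: Q_cell = I^2 * R = 10.116^2 * 0.0243 = 2.4867 W
Step 3: Q_total = 70 * 2.4867 = 174.07 W
Step 4: m_dot = Q_total / (cp * dT) = 174.07 / (4186 * 9.82) = 0.004235 kg/s

0.004235 kg/s


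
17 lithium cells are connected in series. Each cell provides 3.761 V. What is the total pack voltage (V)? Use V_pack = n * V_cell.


Series voltages add: 17 * 3.761 V = 63.937 V

63.937 V


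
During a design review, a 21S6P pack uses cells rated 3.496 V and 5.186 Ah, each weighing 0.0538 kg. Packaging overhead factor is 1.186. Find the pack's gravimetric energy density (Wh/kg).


Step 1: V_pack = 21 * 3.496 = 73.416 V
Step 2: C_pack = 6 * 5.186 = 31.116 Ah
Step 3: E_pack = V_pack * C_pack = 73.416 * 31.116 = 2284.4 Wh
Step 4: m_pack = 21 * 6 * 0.0538 * 1.186 = 8.0397 kg
Step 5: ED = E_pack / m_pack = 2284.4 / 8.0397 = 284.1 Wh/kg

284.1 Wh/kg


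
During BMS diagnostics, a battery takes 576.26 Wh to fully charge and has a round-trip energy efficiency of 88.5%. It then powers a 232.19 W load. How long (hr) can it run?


Step 1: E_discharge = eta/100 * E_charge = 88.5/100 * 576.26 = 509.99 Wh
Step 2: t = E_discharge / P = 509.99 / 232.19 = 2.196 hr

2.196 hr


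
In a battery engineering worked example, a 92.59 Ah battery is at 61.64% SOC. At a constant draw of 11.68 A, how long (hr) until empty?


Step 1: remaining = SOC/100 * C_total = 61.64/100 * 92.59 = 57.072 Ah
Step 2: t = remaining / I = 57.072 / 11.68 = 4.886 hr

4.886 hr


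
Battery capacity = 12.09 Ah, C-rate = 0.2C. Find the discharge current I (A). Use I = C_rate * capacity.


At 0.2C: I = 0.2 * 12.09 Ah = 2.418 A

2.418 A


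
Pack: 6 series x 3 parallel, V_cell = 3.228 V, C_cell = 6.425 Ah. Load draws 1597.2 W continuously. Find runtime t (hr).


Step 1: E_pack = Ns * V_cell * Np * C_cell = 6 * 3.228 * 3 * 6.425 = 373.32 Wh
Step 2: t = E_pack / P = 373.32 / 1597.2 = 0.2337 hr

0.2337 hr


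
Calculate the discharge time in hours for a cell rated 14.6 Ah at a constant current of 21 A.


t = capacity / current = 14.6 / 21 = 0.6952 hr

0.6952 hr


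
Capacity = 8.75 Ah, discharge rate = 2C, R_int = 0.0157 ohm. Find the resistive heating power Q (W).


Step 1: I = C_rate * capacity = 2 * 8.75 = 17.5 A
Step 2: Q = I^2 * R = 17.5^2 * 0.0157 = 306.25 * 0.0157 = 4.808 W

4.808 W


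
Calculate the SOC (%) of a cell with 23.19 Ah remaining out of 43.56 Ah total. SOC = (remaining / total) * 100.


SOC = (remaining / total) * 100 = (23.19 / 43.56) * 100 = 53.24%

53.24%


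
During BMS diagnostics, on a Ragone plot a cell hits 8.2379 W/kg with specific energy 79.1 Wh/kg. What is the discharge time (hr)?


t = E / P = 79.1 / 8.2379 = 9.602 hr

9.602 hr


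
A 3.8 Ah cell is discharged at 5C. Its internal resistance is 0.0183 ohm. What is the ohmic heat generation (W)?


Step 1: I = C_rate * capacity = 5 * 3.8 = 19 A
Step 2: Q = I^2 * R = 19^2 * 0.0183 = 361 * 0.0183 = 6.606 W

6.606 W


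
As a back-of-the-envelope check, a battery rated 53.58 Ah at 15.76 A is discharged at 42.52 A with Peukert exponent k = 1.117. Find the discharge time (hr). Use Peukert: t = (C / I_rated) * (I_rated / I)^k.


Step 1: t_rated = C / I_rated = 53.58 / 15.76 = 3.3997 hr
Step 2: ratio = 15.76 / 42.52 = 0.37065
Step 3: ratio^k = 0.37065^1.117 = 0.33001
Step 4: t = t_rated * ratio^k = 3.3997 * 0.33001 = 1.122 hr

1.122 hr


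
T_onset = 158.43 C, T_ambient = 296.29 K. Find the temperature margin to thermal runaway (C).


Convert: T_ambient = 296.29 K = 23.14 C
margin = 158.43 - 23.14 = 135.29 C

135.29 C


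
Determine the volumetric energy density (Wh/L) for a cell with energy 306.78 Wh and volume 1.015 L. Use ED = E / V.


ED = E / V = 306.78 / 1.015 = 302.2 Wh/L

302.2 Wh/L


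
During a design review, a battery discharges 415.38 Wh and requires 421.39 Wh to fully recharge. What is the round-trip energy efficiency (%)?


Round-trip efficiency = 415.38/421.39 * 100% = 98.57%

98.57%


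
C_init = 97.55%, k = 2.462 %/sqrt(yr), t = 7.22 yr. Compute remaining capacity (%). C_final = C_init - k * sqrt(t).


Step 1: sqrt(7.22 yr) = 2.687
Step 2: drop = 2.462 * 2.687 = 6.6154
Step 3: C_final = 97.55 - 6.6154 = 90.93%

90.93%


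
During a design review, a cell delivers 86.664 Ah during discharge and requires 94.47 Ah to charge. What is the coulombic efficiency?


Coulombic efficiency = 86.664/94.47 * 100% = 91.74%

91.74%


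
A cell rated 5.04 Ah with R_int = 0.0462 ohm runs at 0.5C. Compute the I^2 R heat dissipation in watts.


Step 1: I = C_rate * capacity = 0.5 * 5.04 = 2.52 A
Step 2: Q = I^2 * R = 2.52^2 * 0.0462 = 6.3504 * 0.0462 = 0.2934 W

0.2934 W


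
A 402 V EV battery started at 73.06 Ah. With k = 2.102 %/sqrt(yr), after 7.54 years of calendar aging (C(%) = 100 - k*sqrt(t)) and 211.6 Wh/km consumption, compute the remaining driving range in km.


Step 1: capacity retention = 100 - 2.102 * sqrt(7.54) = 100 - 2.102 * 2.7459 = 94.228%
Step 2: C_now = 73.06 * 94.228/100 = 68.843 Ah
Step 3: E_pack = V * C_now = 402 * 68.843 = 27675 Wh
Step 4: range = E_pack / consumption = 27675 / 211.6 = 130.8 km

130.8 km


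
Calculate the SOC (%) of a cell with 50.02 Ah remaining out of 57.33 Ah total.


SOC = (remaining / total) * 100 = (50.02 / 57.33) * 100 = 87.25%

87.25%


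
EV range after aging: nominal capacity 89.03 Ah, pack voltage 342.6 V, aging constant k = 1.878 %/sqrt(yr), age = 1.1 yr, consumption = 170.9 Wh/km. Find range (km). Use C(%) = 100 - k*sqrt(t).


Step 1: capacity retention = 100 - 1.878 * sqrt(1.1) = 100 - 1.878 * 1.0488 = 98.03%
Step 2: C_now = 89.03 * 98.03/100 = 87.276 Ah
Step 3: E_pack = V * C_now = 342.6 * 87.276 = 29901 Wh
Step 4: range = E_pack / consumption = 29901 / 170.9 = 175.0 km

175.0 km


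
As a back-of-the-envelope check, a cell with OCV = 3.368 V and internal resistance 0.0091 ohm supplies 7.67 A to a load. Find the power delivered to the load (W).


Step 1: V_terminal = OCV - I*R = 3.368 - 7.67 * 0.0091 = 3.2982 V
Step 2: P_out = V_terminal * I = 3.2982 * 7.67 = 25.30 W

25.30 W


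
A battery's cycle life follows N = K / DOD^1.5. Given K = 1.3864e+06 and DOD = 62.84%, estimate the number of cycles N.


Step 1: DOD^1.5 = 62.84^1.5 = 498.14
Step 2: N = 1.3864e+06 / 498.14 = 2783 cycles

2783 cycles


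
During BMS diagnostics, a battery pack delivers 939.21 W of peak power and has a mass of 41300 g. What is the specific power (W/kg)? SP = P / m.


Convert: m = 41300 g = 41.3 kg
Specific power = 939.21 W / 41.3 kg = 22.74 W/kg

22.74 W/kg


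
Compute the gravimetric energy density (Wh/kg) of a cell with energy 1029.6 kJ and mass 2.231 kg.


Convert: E = 1029.6 kJ = 286 Wh
ED = E / m = 286 / 2.231 = 128.2 Wh/kg

128.2 Wh/kg


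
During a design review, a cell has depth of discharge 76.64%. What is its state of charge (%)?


SOC = 100 - DOD = 100 - 76.64 = 23.36%

23.36%


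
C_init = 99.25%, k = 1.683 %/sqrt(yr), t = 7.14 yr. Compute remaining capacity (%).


Step 1: sqrt(7.14 yr) = 2.6721
Step 2: drop = 1.683 * 2.6721 = 4.4971
Step 3: C_final = 99.25 - 4.4971 = 94.75%

94.75%


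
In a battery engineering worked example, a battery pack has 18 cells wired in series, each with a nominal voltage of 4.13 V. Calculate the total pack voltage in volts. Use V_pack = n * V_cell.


V_pack = n * V_cell = 18 * 4.13 = 74.34 V

74.34 V


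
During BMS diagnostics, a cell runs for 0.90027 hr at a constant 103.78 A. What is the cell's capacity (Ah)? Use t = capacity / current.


C = I * t = 103.78 * 0.90027 = 93.43 Ah

93.43 Ah


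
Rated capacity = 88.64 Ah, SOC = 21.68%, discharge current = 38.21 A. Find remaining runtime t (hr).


Step 1: remaining = SOC/100 * C_total = 21.68/100 * 88.64 = 19.217 Ah
Step 2: t = remaining / I = 19.217 / 38.21 = 0.5029 hr

0.5029 hr


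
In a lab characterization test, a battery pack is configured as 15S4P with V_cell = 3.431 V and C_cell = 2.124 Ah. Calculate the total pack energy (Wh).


E = Ns * Vcell * Np * Ccell = 15 * 3.431 * 4 * 2.124 = 437.2 Wh

437.2 Wh


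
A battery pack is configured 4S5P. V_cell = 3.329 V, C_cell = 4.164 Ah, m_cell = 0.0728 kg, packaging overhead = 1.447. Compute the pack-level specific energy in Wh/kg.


Step 1: V_pack = 4 * 3.329 = 13.316 V
Step 2: C_pack = 5 * 4.164 = 20.82 Ah
Step 3: E_pack = V_pack * C_pack = 13.316 * 20.82 = 277.24 Wh
Step 4: m_pack = 4 * 5 * 0.0728 * 1.447 = 2.1068 kg
Step 5: ED = E_pack / m_pack = 277.24 / 2.1068 = 131.6 Wh/kg

131.6 Wh/kg


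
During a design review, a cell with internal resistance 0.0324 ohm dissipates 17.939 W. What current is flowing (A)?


I = sqrt(Q / R) = sqrt(17.939 / 0.0324) = sqrt(553.67) = 23.53 A

23.53 A


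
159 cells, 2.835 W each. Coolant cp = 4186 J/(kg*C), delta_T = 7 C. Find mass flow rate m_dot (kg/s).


Q_total = 159 * 2.835 = 450.77 W
m_dot = Q_total / (cp * dT) = 450.77 / (4186 * 7) = 0.01538 kg/s

0.01538 kg/s


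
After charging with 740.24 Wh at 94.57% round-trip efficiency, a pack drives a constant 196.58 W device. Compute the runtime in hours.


Step 1: E_discharge = eta/100 * E_charge = 94.57/100 * 740.24 = 700.04 Wh
Step 2: t = E_discharge / P = 700.04 / 196.58 = 3.561 hr

3.561 hr


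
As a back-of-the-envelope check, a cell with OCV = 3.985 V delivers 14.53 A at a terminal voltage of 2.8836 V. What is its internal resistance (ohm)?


R = (OCV - V) / I = (3.985 - 2.8836) / 14.53 = 0.07580 ohm

0.07580 ohm


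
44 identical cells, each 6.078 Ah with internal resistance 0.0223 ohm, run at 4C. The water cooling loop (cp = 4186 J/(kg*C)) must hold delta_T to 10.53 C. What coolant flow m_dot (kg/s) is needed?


Step 1: I = 4 * 6.078 = 24.312 A
Step 2: Q_cell = I^2 * R = 24.312^2 * 0.0223 = 13.181 W
Step 3: Q_total = 44 * 13.181 = 579.96 W
Step 4: m_dot = Q_total / (cp * dT) = 579.96 / (4186 * 10.53) = 0.01316 kg/s

0.01316 kg/s


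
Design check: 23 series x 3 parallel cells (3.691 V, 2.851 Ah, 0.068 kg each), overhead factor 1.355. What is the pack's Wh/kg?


Step 1: V_pack = 23 * 3.691 = 84.893 V
Step 2: C_pack = 3 * 2.851 = 8.553 Ah
Step 3: E_pack = V_pack * C_pack = 84.893 * 8.553 = 726.09 Wh
Step 4: m_pack = 23 * 3 * 0.068 * 1.355 = 6.3577 kg
Step 5: ED = E_pack / m_pack = 726.09 / 6.3577 = 114.2 Wh/kg

114.2 Wh/kg


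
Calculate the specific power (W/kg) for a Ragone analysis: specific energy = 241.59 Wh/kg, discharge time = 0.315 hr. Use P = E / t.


Specific power = 241.59 Wh/kg / 0.315 hr = 767.0 W/kg

767.0 W/kg


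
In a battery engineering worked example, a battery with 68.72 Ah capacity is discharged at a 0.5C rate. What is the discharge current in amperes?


I = C_rate * capacity = 0.5 * 68.72 = 34.36 A

34.36 A


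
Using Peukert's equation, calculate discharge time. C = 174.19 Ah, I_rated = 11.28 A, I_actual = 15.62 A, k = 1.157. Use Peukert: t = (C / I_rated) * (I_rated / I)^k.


Step 1: t_rated = C / I_rated = 174.19 / 11.28 = 15.442 hr
Step 2: ratio = 11.28 / 15.62 = 0.72215
Step 3: ratio^k = 0.72215^1.157 = 0.68617
Step 4: t = t_rated * ratio^k = 15.442 * 0.68617 = 10.60 hr

10.60 hr


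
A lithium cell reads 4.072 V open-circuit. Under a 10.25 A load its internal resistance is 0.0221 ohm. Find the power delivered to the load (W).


Step 1: V_terminal = OCV - I*R = 4.072 - 10.25 * 0.0221 = 3.8455 V
Step 2: P_out = V_terminal * I = 3.8455 * 10.25 = 39.42 W

39.42 W


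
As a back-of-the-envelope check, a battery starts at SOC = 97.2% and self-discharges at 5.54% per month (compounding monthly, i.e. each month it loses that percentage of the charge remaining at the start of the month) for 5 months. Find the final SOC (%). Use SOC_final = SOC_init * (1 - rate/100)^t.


Monthly retention factor = 1 - 5.54/100 = 0.9446
Over 5 months: factor^5 = 0.75204
SOC_final = 97.2 * 0.75204 = 73.10%

73.10%


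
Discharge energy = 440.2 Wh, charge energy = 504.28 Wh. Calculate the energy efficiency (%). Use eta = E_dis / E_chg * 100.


Round-trip efficiency = 440.2/504.28 * 100% = 87.29%

87.29%


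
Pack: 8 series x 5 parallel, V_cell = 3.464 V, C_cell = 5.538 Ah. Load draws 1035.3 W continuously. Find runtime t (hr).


Step 1: E_pack = Ns * V_cell * Np * C_cell = 8 * 3.464 * 5 * 5.538 = 767.35 Wh
Step 2: t = E_pack / P = 767.35 / 1035.3 = 0.7412 hr

0.7412 hr


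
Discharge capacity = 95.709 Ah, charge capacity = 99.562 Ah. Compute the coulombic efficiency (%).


eta_c = Q_dis / Q_chg * 100 = 95.709 / 99.562 * 100 = 96.13%

96.13%


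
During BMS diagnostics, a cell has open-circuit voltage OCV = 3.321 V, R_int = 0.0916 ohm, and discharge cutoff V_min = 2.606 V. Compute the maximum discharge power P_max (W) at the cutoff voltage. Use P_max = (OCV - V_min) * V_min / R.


dV = OCV - V_min = 0.715 V (so I_max = dV / R)
P_max = dV * V_min / R = 0.715 * 2.606 / 0.0916 = 20.34 W

20.34 W


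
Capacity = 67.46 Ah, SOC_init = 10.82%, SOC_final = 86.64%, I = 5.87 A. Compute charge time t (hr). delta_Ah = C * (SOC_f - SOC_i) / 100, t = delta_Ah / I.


Step 1: dSOC = 86.64% - 10.82% = 75.82%
Step 2: delta_Ah = 67.46 * 75.82 / 100 = 51.148 Ah
Step 3: t = 51.148 / 5.87 = 8.713 hr

8.713 hr


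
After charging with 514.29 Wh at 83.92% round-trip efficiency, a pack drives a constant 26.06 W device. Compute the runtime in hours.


Step 1: E_discharge = eta/100 * E_charge = 83.92/100 * 514.29 = 431.59 Wh
Step 2: t = E_discharge / P = 431.59 / 26.06 = 16.56 hr

16.56 hr


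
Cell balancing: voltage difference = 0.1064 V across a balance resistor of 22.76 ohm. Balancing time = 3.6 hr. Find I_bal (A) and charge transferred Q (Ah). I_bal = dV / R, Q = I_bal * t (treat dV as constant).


I_bal = dV / R = 0.1064 / 22.76 = 0.0046749 A
Q = I_bal * t = 0.0046749 * 3.6 = 0.01683 Ah

I=0.0046749 A, Q=0.01683 Ah


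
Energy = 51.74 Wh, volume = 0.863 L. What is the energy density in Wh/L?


ED = E / V = 51.74 / 0.863 = 59.95 Wh/L

59.95 Wh/L


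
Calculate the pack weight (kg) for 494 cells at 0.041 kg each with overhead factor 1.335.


m_pack = n * m_cell * overhead = 494 * 0.041 * 1.335 = 27.04 kg

27.04 kg


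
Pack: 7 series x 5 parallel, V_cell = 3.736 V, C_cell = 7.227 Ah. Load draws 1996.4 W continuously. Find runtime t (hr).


Step 1: E_pack = Ns * V_cell * Np * C_cell = 7 * 3.736 * 5 * 7.227 = 945 Wh
Step 2: t = E_pack / P = 945 / 1996.4 = 0.4734 hr

0.4734 hr


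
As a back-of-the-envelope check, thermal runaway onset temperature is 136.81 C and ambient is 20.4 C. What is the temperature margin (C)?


margin = T_onset - T_ambient = 136.81 - 20.4 = 116.41 C

116.41 C


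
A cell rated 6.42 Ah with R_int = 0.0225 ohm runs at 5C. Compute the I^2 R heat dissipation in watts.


Step 1: I = C_rate * capacity = 5 * 6.42 = 32.1 A
Step 2: Q = I^2 * R = 32.1^2 * 0.0225 = 1030.4 * 0.0225 = 23.18 W

23.18 W


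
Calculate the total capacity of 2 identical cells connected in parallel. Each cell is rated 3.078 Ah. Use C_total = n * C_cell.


Parallel capacities add: 2 * 3.078 Ah = 6.156 Ah

6.156 Ah


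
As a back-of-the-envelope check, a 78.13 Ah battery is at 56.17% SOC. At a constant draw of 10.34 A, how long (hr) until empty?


Step 1: remaining = SOC/100 * C_total = 56.17/100 * 78.13 = 43.886 Ah
Step 2: t = remaining / I = 43.886 / 10.34 = 4.244 hr

4.244 hr


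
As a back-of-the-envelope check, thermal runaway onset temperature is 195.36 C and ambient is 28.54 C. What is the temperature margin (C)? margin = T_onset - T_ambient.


Safety margin = 195.36 C - 28.54 C = 166.82 C

166.82 C


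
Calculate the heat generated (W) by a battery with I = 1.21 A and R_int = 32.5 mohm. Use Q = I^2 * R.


Convert: R = 32.5 mohm = 0.0325 ohm
Q = I^2 * R = 1.21^2 * 0.0325 = 0.04758 W

0.04758 W


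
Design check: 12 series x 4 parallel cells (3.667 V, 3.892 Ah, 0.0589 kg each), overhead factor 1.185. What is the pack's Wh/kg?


Step 1: V_pack = 12 * 3.667 = 44.004 V
Step 2: C_pack = 4 * 3.892 = 15.568 Ah
Step 3: E_pack = V_pack * C_pack = 44.004 * 15.568 = 685.05 Wh
Step 4: m_pack = 12 * 4 * 0.0589 * 1.185 = 3.3502 kg
Step 5: ED = E_pack / m_pack = 685.05 / 3.3502 = 204.5 Wh/kg

204.5 Wh/kg


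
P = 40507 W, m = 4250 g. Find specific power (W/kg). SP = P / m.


Convert: m = 4250 g = 4.25 kg
Specific power = 40507 W / 4.25 kg = 9531 W/kg

9531 W/kg


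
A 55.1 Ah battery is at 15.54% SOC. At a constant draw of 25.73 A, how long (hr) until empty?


Step 1: remaining = SOC/100 * C_total = 15.54/100 * 55.1 = 8.5625 Ah
Step 2: t = remaining / I = 8.5625 / 25.73 = 0.3328 hr

0.3328 hr


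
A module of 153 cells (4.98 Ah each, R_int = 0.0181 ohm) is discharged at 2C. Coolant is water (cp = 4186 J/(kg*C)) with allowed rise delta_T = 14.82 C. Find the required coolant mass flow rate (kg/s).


Step 1: I = 2 * 4.98 = 9.96 A
Step 2: Q_cell = I^2 * R = 9.96^2 * 0.0181 = 1.7955 W
Step 3: Q_total = 153 * 1.7955 = 274.71 W
Step 4: m_dot = Q_total / (cp * dT) = 274.71 / (4186 * 14.82) = 0.004428 kg/s

0.004428 kg/s


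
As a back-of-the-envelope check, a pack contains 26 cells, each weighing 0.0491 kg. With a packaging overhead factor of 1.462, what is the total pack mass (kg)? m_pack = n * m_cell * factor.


Cell mass sum = 26 * 0.0491 = 1.2766 kg
With overhead 1.462: m_pack = 1.2766 * 1.462 = 1.866 kg

1.866 kg


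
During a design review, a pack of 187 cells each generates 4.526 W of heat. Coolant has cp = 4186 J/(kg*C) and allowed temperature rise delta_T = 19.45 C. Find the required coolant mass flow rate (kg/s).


Step 1: Total heat Q = 187 * 4.526 W = 846.36 W
Step 2: denom = cp * dT = 4186 * 19.45 = 81418
Step 3: m_dot = 846.36 / 81418 = 0.01040 kg/s

0.01040 kg/s


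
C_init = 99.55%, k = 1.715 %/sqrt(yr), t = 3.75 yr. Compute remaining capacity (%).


sqrt(t) = sqrt(3.75) = 1.9365
C_final = 99.55 - 1.715 * 1.9365 = 96.23%

96.23%
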